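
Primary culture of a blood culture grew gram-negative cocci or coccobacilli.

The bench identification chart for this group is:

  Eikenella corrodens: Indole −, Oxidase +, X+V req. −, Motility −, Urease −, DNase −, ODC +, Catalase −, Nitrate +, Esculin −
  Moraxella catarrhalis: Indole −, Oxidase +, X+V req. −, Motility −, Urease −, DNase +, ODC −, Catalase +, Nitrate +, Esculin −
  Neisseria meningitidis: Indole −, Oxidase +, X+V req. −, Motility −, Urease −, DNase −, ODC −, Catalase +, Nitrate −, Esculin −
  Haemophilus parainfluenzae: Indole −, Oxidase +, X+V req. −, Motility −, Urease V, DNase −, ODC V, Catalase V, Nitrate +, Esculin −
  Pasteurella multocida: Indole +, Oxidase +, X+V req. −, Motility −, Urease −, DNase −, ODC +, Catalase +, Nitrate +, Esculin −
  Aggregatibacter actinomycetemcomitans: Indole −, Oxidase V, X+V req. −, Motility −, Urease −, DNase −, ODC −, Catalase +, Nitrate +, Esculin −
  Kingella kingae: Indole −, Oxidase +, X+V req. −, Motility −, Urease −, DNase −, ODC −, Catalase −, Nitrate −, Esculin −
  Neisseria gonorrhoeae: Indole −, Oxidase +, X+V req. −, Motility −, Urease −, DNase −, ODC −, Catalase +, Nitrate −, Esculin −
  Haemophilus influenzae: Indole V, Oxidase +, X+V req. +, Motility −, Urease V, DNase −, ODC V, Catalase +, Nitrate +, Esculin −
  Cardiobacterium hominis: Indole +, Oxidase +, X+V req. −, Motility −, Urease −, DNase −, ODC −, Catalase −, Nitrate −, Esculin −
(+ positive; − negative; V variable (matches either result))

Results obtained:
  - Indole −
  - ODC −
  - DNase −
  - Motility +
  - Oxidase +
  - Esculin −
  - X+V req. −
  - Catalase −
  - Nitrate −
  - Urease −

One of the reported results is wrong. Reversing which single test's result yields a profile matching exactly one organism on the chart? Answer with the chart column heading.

Motility

As reported, no row in the chart matches all 10 reactions.
Reversing Esculin → still no organism matches.
Reversing Nitrate → still no organism matches.
Reversing Urease → still no organism matches.
Reversing Catalase → still no organism matches.
Reversing X+V req. → still no organism matches.
Reversing Indole → still no organism matches.
Reversing Oxidase → still no organism matches.
Reversing Motility (to −) → unique match: Kingella kingae.
Reversing ODC → still no organism matches.
Reversing DNase → still no organism matches.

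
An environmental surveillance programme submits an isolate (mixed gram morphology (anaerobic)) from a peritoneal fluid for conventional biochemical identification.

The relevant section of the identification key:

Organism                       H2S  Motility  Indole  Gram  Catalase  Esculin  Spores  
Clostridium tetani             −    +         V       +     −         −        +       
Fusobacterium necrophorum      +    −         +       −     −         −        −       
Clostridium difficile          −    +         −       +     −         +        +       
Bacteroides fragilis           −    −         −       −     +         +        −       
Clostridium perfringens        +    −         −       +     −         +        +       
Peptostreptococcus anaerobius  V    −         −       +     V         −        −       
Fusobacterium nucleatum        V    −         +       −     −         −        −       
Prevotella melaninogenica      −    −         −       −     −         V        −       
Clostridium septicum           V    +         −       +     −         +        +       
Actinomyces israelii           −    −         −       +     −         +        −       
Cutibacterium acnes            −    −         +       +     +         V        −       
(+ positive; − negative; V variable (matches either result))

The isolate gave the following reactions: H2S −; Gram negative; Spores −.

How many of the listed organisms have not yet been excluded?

H2S −: excludes Fusobacterium necrophorum, Clostridium perfringens — 9 left.
Gram −: excludes 6 organisms — 3 left.
Spores −: all 3 remaining candidates are consistent.
Still consistent: Bacteroides fragilis, Fusobacterium nucleatum, Prevotella melaninogenica.

3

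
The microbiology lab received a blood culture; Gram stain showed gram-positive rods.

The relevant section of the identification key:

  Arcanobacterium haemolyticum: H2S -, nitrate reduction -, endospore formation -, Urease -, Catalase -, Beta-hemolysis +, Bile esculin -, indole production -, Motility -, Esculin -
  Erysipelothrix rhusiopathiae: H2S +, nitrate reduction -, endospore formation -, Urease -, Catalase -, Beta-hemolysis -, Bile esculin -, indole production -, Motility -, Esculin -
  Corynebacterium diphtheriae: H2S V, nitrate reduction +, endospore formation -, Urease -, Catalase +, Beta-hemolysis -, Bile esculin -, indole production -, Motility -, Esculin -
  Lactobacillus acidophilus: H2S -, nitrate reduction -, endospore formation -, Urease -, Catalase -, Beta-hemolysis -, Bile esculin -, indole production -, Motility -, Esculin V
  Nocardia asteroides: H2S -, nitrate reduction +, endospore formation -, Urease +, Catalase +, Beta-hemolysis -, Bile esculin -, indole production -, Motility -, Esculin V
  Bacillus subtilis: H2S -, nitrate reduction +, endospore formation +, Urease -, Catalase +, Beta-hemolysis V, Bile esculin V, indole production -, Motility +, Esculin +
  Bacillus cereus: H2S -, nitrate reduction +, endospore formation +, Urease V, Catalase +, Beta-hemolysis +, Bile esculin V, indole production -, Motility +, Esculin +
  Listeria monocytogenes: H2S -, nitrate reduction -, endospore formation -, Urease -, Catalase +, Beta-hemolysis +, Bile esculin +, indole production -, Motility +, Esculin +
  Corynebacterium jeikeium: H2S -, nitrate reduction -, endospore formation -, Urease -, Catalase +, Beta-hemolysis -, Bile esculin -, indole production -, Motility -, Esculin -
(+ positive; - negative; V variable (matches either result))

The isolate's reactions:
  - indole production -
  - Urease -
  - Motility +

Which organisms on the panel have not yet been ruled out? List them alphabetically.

Bacillus cereus, Bacillus subtilis, Listeria monocytogenes

indole production -: all 9 remaining candidates are consistent.
Motility +: excludes 6 organisms — 3 left.
Urease -: all 3 remaining candidates are consistent.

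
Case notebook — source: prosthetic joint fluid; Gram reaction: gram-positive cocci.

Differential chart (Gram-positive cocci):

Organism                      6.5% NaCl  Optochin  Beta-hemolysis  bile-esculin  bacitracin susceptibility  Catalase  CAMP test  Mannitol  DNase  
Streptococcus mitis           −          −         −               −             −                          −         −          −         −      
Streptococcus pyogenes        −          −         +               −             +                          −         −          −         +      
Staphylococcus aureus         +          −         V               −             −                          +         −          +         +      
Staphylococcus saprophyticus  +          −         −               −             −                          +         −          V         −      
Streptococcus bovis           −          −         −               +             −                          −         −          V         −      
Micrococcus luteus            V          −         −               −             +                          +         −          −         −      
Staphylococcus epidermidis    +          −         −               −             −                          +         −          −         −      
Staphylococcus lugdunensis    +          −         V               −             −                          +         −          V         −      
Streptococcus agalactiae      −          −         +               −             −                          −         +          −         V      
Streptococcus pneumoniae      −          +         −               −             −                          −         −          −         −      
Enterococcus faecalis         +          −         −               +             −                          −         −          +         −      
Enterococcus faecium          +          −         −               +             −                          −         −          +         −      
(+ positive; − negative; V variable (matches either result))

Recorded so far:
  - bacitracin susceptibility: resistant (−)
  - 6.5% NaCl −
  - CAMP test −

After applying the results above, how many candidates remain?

CAMP test −: excludes Streptococcus agalactiae — 11 left.
bacitracin susceptibility −: excludes Streptococcus pyogenes, Micrococcus luteus — 9 left.
6.5% NaCl −: excludes 6 organisms — 3 left.
Still consistent: Streptococcus bovis, Streptococcus mitis, Streptococcus pneumoniae.

3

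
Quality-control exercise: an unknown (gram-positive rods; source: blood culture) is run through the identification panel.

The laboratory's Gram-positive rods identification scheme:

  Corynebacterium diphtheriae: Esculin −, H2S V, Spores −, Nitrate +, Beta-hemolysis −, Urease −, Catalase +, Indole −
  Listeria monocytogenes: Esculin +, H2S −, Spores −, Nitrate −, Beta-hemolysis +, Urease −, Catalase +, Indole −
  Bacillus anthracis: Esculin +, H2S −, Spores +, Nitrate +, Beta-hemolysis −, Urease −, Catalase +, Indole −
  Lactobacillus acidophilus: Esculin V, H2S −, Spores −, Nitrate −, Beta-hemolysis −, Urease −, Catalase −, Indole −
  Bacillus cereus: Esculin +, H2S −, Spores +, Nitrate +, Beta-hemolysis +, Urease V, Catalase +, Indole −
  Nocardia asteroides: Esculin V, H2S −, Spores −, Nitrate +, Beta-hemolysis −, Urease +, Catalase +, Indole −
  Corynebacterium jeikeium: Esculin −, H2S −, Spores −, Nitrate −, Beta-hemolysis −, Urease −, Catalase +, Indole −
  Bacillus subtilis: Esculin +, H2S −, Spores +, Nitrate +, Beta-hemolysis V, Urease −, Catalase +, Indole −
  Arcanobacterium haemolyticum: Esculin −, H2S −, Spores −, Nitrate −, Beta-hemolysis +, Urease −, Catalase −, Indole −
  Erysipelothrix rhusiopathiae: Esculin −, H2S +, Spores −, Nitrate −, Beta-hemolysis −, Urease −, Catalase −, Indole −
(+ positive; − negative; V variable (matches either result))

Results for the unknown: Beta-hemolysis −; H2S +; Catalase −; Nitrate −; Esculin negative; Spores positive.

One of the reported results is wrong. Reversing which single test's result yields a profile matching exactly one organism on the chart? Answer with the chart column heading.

Spores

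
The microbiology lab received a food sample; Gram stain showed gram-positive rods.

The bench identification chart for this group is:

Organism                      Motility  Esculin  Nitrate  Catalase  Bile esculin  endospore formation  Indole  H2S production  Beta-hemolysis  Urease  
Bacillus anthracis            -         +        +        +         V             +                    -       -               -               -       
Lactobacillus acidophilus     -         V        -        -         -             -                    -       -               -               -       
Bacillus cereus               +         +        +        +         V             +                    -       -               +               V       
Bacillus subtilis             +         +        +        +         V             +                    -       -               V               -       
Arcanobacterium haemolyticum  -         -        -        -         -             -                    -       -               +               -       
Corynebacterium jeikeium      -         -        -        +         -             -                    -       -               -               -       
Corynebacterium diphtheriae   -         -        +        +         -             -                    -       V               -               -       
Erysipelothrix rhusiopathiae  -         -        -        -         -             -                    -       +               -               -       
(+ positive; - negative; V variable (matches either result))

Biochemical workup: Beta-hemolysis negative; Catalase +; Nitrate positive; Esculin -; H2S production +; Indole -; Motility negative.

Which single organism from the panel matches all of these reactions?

Motility -: excludes Bacillus cereus, Bacillus subtilis — 6 left.
Beta-hemolysis -: excludes Arcanobacterium haemolyticum — 5 left.
Indole -: all 5 remaining candidates are consistent.
H2S production +: excludes Bacillus anthracis, Lactobacillus acidophilus, Corynebacterium jeikeium — 2 left.
Esculin -: all 2 remaining candidates are consistent.
Nitrate +: excludes Erysipelothrix rhusiopathiae — 1 left.
Catalase +: the one remaining candidate is consistent.

Corynebacterium diphtheriae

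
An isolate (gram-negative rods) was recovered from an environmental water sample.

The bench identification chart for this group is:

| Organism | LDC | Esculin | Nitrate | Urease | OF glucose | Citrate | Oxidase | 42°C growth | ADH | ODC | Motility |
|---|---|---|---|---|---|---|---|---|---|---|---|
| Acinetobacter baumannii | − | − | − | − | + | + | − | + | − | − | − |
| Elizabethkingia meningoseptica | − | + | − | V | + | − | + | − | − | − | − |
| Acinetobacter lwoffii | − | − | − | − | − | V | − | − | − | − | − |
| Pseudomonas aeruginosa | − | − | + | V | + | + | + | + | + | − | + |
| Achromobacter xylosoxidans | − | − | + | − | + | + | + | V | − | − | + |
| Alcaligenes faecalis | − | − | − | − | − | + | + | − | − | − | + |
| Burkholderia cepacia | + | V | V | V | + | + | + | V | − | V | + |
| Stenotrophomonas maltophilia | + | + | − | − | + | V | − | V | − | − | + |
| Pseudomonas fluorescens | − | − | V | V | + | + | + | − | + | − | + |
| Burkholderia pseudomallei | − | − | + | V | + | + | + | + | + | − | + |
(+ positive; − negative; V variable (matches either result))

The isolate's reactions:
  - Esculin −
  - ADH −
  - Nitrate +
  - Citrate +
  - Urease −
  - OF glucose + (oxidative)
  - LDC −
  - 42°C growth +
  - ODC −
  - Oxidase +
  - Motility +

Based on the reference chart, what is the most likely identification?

42°C growth +: excludes Elizabethkingia meningoseptica, Acinetobacter lwoffii, Alcaligenes faecalis, Pseudomonas fluorescens — 6 left.
Citrate +: all 6 remaining candidates are consistent.
LDC −: excludes Burkholderia cepacia, Stenotrophomonas maltophilia — 4 left.
OF glucose +: all 4 remaining candidates are consistent.
ODC −: all 4 remaining candidates are consistent.
Motility +: excludes Acinetobacter baumannii — 3 left.
Oxidase +: all 3 remaining candidates are consistent.
ADH −: excludes Pseudomonas aeruginosa, Burkholderia pseudomallei — 1 left.
Nitrate +: the one remaining candidate is consistent.
Urease −: the one remaining candidate is consistent.
Esculin −: the one remaining candidate is consistent.

Achromobacter xylosoxidans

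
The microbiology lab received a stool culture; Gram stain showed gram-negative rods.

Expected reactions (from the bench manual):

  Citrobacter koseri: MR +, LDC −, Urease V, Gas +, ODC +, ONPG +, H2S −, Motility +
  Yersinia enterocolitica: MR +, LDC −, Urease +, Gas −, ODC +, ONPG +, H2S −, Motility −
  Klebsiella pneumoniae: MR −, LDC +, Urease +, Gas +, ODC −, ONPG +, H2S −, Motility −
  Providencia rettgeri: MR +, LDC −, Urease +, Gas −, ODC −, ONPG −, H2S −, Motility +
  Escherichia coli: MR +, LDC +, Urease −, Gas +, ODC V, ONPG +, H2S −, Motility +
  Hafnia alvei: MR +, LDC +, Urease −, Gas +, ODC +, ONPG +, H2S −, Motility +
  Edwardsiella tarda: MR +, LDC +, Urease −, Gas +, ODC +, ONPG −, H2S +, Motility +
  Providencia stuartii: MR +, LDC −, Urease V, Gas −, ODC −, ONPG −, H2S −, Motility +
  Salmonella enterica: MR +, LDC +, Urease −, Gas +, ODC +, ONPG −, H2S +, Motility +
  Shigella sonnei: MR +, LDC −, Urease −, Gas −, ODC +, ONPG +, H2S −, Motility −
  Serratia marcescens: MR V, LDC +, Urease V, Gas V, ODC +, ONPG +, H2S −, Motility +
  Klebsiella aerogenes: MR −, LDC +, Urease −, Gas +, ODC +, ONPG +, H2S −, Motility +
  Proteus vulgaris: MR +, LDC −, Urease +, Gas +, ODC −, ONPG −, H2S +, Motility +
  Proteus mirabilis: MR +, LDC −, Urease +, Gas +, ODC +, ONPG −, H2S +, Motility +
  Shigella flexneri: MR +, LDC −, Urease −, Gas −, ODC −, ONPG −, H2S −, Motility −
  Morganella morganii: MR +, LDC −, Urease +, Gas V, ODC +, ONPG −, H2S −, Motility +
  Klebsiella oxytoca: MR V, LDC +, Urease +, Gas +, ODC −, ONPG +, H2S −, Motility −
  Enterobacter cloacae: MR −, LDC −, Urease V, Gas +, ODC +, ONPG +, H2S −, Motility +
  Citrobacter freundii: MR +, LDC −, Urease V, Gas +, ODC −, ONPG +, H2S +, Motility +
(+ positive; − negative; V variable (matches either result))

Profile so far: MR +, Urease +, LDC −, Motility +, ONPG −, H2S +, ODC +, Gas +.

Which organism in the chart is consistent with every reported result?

Urease +: excludes 7 organisms — 12 left.
H2S +: excludes 9 organisms — 3 left.
Gas +: all 3 remaining candidates are consistent.
MR +: all 3 remaining candidates are consistent.
ONPG −: excludes Citrobacter freundii — 2 left.
LDC −: all 2 remaining candidates are consistent.
ODC +: excludes Proteus vulgaris — 1 left.
Motility +: the one remaining candidate is consistent.

Proteus mirabilis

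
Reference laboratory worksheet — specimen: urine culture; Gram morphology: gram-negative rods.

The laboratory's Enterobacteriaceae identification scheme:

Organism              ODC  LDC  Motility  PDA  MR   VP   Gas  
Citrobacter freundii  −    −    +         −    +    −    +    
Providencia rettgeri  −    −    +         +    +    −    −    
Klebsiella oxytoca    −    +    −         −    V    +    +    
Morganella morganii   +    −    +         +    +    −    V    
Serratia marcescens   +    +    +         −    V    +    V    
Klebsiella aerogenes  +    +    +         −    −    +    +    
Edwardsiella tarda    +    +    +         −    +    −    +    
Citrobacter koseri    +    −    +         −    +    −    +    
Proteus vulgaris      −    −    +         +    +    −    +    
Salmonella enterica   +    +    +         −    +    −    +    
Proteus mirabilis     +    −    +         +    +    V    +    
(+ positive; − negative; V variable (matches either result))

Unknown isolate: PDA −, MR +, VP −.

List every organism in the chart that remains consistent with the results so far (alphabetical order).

Citrobacter freundii, Citrobacter koseri, Edwardsiella tarda, Salmonella enterica

MR +: excludes Klebsiella aerogenes — 10 left.
PDA −: excludes Providencia rettgeri, Morganella morganii, Proteus vulgaris, Proteus mirabilis — 6 left.
VP −: excludes Klebsiella oxytoca, Serratia marcescens — 4 left.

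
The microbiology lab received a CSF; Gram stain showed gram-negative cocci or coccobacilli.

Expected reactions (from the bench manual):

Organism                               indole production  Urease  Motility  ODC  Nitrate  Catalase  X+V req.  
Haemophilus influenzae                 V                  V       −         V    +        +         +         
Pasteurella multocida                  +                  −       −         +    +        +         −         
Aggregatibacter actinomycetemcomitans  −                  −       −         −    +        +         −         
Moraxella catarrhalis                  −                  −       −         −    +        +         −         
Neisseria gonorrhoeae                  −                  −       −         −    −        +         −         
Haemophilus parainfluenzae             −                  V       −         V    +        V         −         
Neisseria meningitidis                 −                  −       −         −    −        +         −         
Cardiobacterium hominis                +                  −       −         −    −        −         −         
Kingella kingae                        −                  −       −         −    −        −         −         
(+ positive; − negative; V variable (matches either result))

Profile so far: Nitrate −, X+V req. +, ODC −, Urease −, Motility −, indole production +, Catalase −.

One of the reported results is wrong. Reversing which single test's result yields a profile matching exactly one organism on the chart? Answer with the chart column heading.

As reported, no row in the chart matches all 7 reactions.
Reversing Nitrate → still no organism matches.
Reversing indole production → still no organism matches.
Reversing Urease → still no organism matches.
Reversing Motility → still no organism matches.
Reversing ODC → still no organism matches.
Reversing Catalase → still no organism matches.
Reversing X+V req. (to −) → unique match: Cardiobacterium hominis.

X+V req.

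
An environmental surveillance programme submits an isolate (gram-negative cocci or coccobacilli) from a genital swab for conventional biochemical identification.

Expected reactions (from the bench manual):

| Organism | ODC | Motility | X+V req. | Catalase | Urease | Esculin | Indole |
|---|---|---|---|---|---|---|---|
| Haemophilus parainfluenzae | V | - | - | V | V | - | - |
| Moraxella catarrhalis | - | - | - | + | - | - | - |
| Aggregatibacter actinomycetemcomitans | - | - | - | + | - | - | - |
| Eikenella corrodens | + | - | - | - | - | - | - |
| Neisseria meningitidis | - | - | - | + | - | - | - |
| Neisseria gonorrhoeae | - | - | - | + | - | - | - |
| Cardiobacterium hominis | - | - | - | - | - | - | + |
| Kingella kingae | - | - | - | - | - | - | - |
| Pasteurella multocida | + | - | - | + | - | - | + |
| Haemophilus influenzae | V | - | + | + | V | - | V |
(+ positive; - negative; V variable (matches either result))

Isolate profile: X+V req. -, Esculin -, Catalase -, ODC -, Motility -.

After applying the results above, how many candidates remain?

Motility -: all 10 remaining candidates are consistent.
Esculin -: all 10 remaining candidates are consistent.
ODC -: excludes Eikenella corrodens, Pasteurella multocida — 8 left.
X+V req. -: excludes Haemophilus influenzae — 7 left.
Catalase -: excludes Moraxella catarrhalis, Aggregatibacter actinomycetemcomitans, Neisseria meningitidis, Neisseria gonorrhoeae — 3 left.
Still consistent: Cardiobacterium hominis, Haemophilus parainfluenzae, Kingella kingae.

3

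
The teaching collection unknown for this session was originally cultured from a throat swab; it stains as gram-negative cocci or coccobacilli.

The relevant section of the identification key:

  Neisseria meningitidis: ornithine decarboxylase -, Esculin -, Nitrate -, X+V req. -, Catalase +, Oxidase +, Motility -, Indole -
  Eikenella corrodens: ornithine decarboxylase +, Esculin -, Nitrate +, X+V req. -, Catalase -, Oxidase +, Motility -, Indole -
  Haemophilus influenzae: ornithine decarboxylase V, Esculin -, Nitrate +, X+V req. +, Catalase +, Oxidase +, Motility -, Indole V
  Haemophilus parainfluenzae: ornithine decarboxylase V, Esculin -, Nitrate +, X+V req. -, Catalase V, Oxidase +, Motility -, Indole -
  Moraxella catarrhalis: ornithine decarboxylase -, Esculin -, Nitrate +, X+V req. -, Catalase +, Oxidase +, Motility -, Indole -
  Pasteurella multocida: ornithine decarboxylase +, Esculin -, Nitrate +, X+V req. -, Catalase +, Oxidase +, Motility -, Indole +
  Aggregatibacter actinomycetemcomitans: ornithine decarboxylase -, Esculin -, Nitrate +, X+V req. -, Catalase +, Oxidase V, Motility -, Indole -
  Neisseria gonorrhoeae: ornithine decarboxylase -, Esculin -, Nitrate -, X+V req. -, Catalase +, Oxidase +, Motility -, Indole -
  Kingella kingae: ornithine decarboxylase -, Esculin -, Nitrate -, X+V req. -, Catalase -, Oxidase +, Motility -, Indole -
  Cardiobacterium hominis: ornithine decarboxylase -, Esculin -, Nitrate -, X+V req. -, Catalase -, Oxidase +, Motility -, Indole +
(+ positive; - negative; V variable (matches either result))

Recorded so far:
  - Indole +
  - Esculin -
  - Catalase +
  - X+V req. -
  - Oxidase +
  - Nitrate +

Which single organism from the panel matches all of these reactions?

Pasteurella multocida

Esculin -: all 10 remaining candidates are consistent.
Indole +: excludes 7 organisms — 3 left.
Catalase +: excludes Cardiobacterium hominis — 2 left.
Nitrate +: all 2 remaining candidates are consistent.
X+V req. -: excludes Haemophilus influenzae — 1 left.
Oxidase +: the one remaining candidate is consistent.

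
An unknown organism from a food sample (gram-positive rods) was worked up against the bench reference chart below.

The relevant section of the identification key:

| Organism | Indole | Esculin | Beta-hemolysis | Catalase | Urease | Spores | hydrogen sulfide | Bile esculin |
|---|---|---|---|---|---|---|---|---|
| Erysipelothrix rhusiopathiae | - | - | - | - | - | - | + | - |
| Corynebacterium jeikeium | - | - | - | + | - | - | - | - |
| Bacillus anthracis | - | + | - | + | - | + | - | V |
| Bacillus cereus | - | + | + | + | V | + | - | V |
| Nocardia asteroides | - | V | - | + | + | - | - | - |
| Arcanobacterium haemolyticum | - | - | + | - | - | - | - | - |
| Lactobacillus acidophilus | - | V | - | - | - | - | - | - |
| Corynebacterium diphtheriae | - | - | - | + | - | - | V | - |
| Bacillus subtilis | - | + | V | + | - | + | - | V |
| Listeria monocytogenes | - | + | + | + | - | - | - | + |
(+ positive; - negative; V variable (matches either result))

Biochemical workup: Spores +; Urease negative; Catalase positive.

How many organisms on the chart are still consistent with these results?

3

Spores +: excludes 7 organisms — 3 left.
Urease -: all 3 remaining candidates are consistent.
Catalase +: all 3 remaining candidates are consistent.
Still consistent: Bacillus anthracis, Bacillus cereus, Bacillus subtilis.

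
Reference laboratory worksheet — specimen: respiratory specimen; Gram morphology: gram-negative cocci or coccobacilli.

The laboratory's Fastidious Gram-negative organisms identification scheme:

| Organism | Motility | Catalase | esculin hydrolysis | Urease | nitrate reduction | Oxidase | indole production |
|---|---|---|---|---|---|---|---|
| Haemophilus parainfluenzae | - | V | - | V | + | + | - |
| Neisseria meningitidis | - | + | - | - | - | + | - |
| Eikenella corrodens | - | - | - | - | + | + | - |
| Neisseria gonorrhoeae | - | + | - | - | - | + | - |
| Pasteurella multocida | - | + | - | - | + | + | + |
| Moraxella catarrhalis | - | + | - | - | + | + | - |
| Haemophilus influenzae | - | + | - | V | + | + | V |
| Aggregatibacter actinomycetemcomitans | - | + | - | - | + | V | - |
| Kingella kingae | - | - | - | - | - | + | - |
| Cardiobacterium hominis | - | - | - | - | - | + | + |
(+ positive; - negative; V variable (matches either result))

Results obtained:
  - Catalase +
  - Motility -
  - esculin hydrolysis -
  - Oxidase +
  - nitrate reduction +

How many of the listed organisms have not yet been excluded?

5

Motility -: all 10 remaining candidates are consistent.
Catalase +: excludes Eikenella corrodens, Kingella kingae, Cardiobacterium hominis — 7 left.
nitrate reduction +: excludes Neisseria meningitidis, Neisseria gonorrhoeae — 5 left.
Oxidase +: all 5 remaining candidates are consistent.
esculin hydrolysis -: all 5 remaining candidates are consistent.
Still consistent: Aggregatibacter actinomycetemcomitans, Haemophilus influenzae, Haemophilus parainfluenzae, Moraxella catarrhalis, Pasteurella multocida.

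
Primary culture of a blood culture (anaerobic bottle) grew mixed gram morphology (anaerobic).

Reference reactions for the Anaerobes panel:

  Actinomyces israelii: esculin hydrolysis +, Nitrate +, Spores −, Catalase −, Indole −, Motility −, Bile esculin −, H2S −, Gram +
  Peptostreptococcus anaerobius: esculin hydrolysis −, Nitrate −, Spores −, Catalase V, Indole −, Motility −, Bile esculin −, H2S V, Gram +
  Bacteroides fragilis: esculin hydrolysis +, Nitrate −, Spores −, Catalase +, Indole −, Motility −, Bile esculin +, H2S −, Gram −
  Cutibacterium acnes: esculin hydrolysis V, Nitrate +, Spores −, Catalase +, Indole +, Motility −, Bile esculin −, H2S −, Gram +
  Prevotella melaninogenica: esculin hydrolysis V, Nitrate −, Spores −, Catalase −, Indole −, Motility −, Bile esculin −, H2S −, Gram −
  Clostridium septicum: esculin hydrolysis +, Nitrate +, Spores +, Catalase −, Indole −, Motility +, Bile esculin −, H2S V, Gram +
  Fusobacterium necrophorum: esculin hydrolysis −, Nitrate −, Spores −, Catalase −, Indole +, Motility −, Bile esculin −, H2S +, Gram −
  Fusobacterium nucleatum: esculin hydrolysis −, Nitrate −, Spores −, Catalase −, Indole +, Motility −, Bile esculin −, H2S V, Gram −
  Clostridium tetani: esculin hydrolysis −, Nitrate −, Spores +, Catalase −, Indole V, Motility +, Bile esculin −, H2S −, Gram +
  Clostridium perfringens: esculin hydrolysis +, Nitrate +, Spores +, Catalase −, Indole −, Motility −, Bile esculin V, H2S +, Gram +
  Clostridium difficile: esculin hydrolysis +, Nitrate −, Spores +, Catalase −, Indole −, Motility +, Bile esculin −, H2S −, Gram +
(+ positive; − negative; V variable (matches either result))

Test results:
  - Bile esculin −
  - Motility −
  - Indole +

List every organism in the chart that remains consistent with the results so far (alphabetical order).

Indole +: excludes 7 organisms — 4 left.
Motility −: excludes Clostridium tetani — 3 left.
Bile esculin −: all 3 remaining candidates are consistent.

Cutibacterium acnes, Fusobacterium necrophorum, Fusobacterium nucleatum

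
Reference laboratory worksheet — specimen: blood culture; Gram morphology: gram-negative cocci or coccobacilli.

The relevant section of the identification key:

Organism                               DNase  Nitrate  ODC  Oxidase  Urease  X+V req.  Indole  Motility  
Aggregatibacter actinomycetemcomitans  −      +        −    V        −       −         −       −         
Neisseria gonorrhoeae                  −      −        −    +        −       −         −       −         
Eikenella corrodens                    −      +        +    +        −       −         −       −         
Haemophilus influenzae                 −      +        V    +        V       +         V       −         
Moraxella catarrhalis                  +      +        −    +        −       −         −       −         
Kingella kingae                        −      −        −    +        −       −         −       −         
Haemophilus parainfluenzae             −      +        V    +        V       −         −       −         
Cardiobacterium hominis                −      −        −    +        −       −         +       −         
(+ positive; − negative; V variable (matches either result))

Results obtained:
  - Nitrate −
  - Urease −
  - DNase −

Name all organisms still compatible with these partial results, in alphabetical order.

Cardiobacterium hominis, Kingella kingae, Neisseria gonorrhoeae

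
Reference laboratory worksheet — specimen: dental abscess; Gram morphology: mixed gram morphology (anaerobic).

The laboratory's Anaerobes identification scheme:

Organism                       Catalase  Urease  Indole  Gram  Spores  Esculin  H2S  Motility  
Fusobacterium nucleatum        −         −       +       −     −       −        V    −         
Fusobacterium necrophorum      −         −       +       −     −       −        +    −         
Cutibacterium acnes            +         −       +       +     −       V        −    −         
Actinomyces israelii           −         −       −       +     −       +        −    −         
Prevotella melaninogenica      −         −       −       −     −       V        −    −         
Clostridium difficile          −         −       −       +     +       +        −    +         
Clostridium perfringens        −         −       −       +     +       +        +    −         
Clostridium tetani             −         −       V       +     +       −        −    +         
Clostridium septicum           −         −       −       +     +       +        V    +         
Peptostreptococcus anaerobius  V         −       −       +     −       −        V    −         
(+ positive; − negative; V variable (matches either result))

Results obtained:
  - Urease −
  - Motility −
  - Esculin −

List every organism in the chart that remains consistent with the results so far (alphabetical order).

Cutibacterium acnes, Fusobacterium necrophorum, Fusobacterium nucleatum, Peptostreptococcus anaerobius, Prevotella melaninogenica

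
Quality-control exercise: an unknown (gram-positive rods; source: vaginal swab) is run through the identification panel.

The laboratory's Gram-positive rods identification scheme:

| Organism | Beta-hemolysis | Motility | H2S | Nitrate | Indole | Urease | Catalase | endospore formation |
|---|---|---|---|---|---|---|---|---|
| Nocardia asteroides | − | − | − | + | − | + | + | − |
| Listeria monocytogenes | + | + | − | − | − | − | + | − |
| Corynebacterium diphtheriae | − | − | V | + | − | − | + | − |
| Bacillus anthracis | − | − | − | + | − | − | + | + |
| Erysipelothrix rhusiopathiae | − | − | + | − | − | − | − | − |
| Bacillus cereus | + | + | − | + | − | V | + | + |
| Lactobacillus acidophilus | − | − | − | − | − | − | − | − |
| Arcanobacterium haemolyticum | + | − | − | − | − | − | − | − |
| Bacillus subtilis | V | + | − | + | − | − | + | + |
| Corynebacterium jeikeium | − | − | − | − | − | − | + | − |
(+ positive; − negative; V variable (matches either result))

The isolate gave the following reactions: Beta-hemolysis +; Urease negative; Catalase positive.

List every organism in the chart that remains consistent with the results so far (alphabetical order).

Bacillus cereus, Bacillus subtilis, Listeria monocytogenes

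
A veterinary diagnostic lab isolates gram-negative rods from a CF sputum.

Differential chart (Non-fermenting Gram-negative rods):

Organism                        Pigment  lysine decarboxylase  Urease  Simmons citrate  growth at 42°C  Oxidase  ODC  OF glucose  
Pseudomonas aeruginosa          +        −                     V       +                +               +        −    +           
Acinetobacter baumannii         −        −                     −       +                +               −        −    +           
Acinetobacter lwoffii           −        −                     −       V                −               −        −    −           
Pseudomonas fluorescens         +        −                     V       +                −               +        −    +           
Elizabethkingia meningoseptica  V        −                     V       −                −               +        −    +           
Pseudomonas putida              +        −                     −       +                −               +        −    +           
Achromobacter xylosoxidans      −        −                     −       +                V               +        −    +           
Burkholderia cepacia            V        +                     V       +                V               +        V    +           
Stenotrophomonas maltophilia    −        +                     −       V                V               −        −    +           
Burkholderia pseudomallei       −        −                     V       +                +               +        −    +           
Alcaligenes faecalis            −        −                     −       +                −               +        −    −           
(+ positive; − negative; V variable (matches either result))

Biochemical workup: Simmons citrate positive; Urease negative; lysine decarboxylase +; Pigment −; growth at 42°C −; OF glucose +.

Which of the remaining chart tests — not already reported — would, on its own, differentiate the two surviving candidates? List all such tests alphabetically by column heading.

Oxidase

OF glucose +: excludes Acinetobacter lwoffii, Alcaligenes faecalis — 9 left.
Pigment −: excludes Pseudomonas aeruginosa, Pseudomonas fluorescens, Pseudomonas putida — 6 left.
Simmons citrate +: excludes Elizabethkingia meningoseptica — 5 left.
growth at 42°C −: excludes Acinetobacter baumannii, Burkholderia pseudomallei — 3 left.
Urease −: all 3 remaining candidates are consistent.
lysine decarboxylase +: excludes Achromobacter xylosoxidans — 2 left.
Two candidates remain: Burkholderia cepacia and Stenotrophomonas maltophilia.
  Oxidase: Burkholderia cepacia +, Stenotrophomonas maltophilia − — discriminates.
  ODC: V vs − — variable for at least one, does not separate.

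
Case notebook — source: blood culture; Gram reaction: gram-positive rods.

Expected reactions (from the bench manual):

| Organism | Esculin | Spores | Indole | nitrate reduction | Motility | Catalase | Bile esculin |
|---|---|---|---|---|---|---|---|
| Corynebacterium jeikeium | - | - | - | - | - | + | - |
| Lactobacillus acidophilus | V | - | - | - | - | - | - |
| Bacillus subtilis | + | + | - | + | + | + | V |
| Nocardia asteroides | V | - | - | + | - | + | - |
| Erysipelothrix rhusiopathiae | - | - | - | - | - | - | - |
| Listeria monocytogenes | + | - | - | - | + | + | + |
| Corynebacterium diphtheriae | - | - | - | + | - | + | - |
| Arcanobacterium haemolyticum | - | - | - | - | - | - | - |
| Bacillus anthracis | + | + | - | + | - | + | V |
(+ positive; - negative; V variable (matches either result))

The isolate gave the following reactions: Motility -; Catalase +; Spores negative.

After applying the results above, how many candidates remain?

3

Spores -: excludes Bacillus subtilis, Bacillus anthracis — 7 left.
Motility -: excludes Listeria monocytogenes — 6 left.
Catalase +: excludes Lactobacillus acidophilus, Erysipelothrix rhusiopathiae, Arcanobacterium haemolyticum — 3 left.
Still consistent: Corynebacterium diphtheriae, Corynebacterium jeikeium, Nocardia asteroides.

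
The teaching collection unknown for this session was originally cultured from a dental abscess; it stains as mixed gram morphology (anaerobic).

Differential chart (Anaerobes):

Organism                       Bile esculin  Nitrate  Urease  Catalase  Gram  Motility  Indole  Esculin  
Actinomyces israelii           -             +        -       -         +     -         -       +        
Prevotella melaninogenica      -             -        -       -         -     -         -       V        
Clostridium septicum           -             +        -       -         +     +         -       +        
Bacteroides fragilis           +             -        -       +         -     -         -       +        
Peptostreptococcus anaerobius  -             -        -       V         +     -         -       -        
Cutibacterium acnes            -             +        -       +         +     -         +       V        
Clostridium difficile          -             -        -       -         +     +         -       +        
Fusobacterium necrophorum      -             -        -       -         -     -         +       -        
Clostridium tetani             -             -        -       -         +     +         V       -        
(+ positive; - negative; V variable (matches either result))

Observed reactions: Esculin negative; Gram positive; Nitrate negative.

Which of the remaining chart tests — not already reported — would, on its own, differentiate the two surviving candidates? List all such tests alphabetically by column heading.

Esculin -: excludes Actinomyces israelii, Clostridium septicum, Bacteroides fragilis, Clostridium difficile — 5 left.
Nitrate -: excludes Cutibacterium acnes — 4 left.
Gram +: excludes Prevotella melaninogenica, Fusobacterium necrophorum — 2 left.
Two candidates remain: Clostridium tetani and Peptostreptococcus anaerobius.
  Bile esculin: - vs - — same for both, does not separate.
  Urease: - vs - — same for both, does not separate.
  Catalase: - vs V — variable for at least one, does not separate.
  Motility: Clostridium tetani +, Peptostreptococcus anaerobius - — discriminates.
  Indole: V vs - — variable for at least one, does not separate.

Motility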